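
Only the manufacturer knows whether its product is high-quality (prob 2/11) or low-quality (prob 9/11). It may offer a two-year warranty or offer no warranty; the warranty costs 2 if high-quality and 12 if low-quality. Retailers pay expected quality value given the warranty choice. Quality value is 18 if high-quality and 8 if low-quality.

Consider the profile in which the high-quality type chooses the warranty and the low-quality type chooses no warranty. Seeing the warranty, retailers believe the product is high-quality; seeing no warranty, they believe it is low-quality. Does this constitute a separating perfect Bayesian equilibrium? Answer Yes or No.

Yes

Under these beliefs, the warranty earns price 18 and no warranty earns price 8.
high-quality: the warranty nets 18 − 2 = 16; no warranty nets 8. high-quality prefers the warranty.
low-quality: the warranty nets 18 − 12 = 6; no warranty nets 8. low-quality prefers no warranty.
Neither type deviates, so the separating profile is an equilibrium.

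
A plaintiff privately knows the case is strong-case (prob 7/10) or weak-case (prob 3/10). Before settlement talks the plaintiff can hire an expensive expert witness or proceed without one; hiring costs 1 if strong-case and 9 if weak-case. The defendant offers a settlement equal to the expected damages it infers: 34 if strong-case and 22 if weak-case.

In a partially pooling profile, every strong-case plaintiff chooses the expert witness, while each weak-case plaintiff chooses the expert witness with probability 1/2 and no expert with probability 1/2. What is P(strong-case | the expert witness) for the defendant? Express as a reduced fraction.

P(the expert witness) = (7/10)·1 + (3/10)·(1/2) = 17/20.
By Bayes' rule, P(strong-case | the expert witness) = (7/10) / (17/20) = 14/17.

14/17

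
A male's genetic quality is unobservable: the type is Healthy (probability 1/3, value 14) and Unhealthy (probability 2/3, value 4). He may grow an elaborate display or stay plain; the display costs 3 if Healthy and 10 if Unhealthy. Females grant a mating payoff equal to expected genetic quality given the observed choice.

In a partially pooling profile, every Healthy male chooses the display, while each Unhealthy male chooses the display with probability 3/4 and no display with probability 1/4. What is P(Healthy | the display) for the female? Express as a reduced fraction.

P(the display) = (1/3)·1 + (2/3)·(3/4) = 5/6.
By Bayes' rule, P(Healthy | the display) = (1/3) / (5/6) = 2/5.

2/5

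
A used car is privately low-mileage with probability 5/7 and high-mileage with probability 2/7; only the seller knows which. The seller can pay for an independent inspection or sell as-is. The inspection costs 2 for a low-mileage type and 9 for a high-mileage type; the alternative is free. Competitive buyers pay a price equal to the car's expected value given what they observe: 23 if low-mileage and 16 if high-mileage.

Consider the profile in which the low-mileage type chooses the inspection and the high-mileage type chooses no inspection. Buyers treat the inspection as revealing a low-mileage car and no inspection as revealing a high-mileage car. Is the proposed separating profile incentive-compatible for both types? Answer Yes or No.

Yes

Under these beliefs, the inspection earns price 23 and no inspection earns price 16.
low-mileage: the inspection nets 23 − 2 = 21; no inspection nets 16. low-mileage prefers the inspection.
high-mileage: the inspection nets 23 − 9 = 14; no inspection nets 16. high-mileage prefers no inspection.
Neither type deviates, so the separating profile is an equilibrium.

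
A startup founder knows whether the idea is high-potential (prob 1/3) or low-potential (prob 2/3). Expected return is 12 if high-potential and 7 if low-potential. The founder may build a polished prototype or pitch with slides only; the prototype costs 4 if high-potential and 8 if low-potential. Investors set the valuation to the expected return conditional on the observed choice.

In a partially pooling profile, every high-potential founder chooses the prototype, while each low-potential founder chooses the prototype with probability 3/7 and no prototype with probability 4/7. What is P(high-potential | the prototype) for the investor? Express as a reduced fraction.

7/13

P(the prototype) = (1/3)·1 + (2/3)·(3/7) = 13/21.
By Bayes' rule, P(high-potential | the prototype) = (1/3) / (13/21) = 7/13.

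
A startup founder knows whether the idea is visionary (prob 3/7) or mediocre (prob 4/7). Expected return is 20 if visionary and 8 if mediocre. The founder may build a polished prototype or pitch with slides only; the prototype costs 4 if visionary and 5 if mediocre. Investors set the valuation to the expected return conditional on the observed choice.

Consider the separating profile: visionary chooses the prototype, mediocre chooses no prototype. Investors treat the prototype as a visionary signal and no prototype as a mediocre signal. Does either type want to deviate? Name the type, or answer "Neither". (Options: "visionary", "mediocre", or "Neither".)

The prototype pays 20; no prototype pays 8.
visionary: assigned the prototype, nets 20 − 4 = 16; deviating to no prototype nets 8.
mediocre: assigned no prototype, nets 8; deviating to the prototype nets 20 − 5 = 15.
The mediocre type gains 7 by deviating.

mediocre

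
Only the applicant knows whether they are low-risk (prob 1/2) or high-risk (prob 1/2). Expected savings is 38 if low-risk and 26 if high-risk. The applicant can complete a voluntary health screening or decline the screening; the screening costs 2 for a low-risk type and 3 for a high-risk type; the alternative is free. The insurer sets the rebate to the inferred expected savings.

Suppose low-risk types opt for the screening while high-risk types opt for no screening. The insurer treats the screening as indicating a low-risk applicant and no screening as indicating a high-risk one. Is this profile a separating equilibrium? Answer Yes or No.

Under these beliefs, the screening earns rebate 38 and no screening earns rebate 26.
low-risk: the screening nets 38 − 2 = 36; no screening nets 26. low-risk prefers the screening.
high-risk: the screening nets 38 − 3 = 35; no screening nets 26. high-risk would deviate to the screening.
high-risk has a profitable deviation, so the profile is not an equilibrium.

No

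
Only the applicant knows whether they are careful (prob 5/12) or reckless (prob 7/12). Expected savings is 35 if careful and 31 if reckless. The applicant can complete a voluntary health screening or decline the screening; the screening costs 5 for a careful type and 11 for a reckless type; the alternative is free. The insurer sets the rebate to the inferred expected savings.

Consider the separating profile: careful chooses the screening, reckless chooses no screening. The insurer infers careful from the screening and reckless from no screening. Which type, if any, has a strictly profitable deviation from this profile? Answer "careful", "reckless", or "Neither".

The screening pays 35; no screening pays 31.
careful: assigned the screening, nets 35 − 5 = 30; deviating to no screening nets 31.
reckless: assigned no screening, nets 31; deviating to the screening nets 35 − 11 = 24.
The careful type gains 1 by deviating.

careful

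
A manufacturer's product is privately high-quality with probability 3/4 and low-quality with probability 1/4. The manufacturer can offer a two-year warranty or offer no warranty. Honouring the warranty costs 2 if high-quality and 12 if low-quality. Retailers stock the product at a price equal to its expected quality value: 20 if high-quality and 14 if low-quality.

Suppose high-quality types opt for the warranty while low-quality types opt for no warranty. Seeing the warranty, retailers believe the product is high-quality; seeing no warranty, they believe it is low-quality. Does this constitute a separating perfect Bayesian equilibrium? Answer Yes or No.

Yes

Under these beliefs, the warranty earns price 20 and no warranty earns price 14.
high-quality: the warranty nets 20 − 2 = 18; no warranty nets 14. high-quality prefers the warranty.
low-quality: the warranty nets 20 − 12 = 8; no warranty nets 14. low-quality prefers no warranty.
Neither type deviates, so the separating profile is an equilibrium.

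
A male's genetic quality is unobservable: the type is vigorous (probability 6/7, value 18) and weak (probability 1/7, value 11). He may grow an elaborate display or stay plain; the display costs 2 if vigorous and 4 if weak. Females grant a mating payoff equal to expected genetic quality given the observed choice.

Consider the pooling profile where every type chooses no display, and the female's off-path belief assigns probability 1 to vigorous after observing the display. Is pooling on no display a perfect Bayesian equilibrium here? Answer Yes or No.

On path, the female holds the prior and pays 6/7·18 + 1/7·11 = 17. Off path (the display), believing vigorous, it pays 18.
vigorous: no display nets 17; the display nets 18 − 2 = 16. vigorous stays.
weak: no display nets 17; the display nets 18 − 4 = 14. weak stays.
No type deviates, so pooling is sustained.

Yes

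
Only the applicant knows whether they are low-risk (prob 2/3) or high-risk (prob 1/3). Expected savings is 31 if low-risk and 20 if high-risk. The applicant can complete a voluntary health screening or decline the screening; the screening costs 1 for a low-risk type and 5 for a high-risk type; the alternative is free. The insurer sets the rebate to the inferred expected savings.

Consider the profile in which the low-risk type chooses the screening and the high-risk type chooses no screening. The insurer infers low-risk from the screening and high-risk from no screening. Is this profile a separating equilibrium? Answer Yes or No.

Under these beliefs, the screening earns rebate 31 and no screening earns rebate 20.
low-risk: the screening nets 31 − 1 = 30; no screening nets 20. low-risk prefers the screening.
high-risk: the screening nets 31 − 5 = 26; no screening nets 20. high-risk would deviate to the screening.
high-risk has a profitable deviation, so the profile is not an equilibrium.

No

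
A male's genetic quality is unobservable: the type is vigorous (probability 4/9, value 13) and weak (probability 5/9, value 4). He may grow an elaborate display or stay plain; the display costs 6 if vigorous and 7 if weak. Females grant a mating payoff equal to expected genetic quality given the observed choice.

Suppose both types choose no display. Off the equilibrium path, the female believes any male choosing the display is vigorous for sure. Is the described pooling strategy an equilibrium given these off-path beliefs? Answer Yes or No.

Yes

On path, the female holds the prior and pays 4/9·13 + 5/9·4 = 8. Off path (the display), believing vigorous, it pays 13.
vigorous: no display nets 8; the display nets 13 − 6 = 7. vigorous stays.
weak: no display nets 8; the display nets 13 − 7 = 6. weak stays.
No type deviates, so pooling is sustained.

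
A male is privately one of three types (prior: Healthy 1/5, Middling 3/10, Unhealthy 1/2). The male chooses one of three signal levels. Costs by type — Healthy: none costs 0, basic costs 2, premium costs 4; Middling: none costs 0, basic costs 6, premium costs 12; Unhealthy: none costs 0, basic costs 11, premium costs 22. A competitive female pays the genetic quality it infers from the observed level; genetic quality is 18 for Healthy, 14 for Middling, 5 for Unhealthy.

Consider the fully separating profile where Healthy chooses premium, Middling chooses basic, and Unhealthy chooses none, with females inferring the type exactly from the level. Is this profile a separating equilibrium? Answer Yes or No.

Separating mating payoffs: premium → 18, basic → 14, none → 5.
Healthy (assigned premium): none: 5 − 0 = 5; basic: 14 − 2 = 12; premium: 18 − 4 = 14. Healthy stays.
Middling (assigned basic): none: 5 − 0 = 5; basic: 14 − 6 = 8; premium: 18 − 12 = 6. Middling stays.
Unhealthy (assigned none): none: 5 − 0 = 5; basic: 14 − 11 = 3; premium: 18 − 22 = -4. Unhealthy stays.
Every type prefers its assigned level; separation holds.

Yes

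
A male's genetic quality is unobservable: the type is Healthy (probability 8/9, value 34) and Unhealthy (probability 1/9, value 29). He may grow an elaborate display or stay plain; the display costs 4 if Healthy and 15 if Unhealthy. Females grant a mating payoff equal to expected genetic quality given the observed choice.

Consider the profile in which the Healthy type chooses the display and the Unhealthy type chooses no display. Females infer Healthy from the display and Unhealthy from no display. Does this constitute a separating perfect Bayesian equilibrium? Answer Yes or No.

Yes

Under these beliefs, the display earns mating payoff 34 and no display earns mating payoff 29.
Healthy: the display nets 34 − 4 = 30; no display nets 29. Healthy prefers the display.
Unhealthy: the display nets 34 − 15 = 19; no display nets 29. Unhealthy prefers no display.
Neither type deviates, so the separating profile is an equilibrium.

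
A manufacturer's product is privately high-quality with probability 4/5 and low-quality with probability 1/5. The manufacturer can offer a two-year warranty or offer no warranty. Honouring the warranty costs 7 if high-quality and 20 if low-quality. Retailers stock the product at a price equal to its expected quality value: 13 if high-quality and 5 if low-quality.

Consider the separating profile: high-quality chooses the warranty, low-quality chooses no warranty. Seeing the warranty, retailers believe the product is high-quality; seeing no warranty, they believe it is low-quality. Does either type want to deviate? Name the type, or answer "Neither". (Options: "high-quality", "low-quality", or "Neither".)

The warranty pays 13; no warranty pays 5.
high-quality: assigned the warranty, nets 13 − 7 = 6; deviating to no warranty nets 5.
low-quality: assigned no warranty, nets 5; deviating to the warranty nets 13 − 20 = -7.
Both types strictly prefer their assigned action; no profitable deviation.

Neither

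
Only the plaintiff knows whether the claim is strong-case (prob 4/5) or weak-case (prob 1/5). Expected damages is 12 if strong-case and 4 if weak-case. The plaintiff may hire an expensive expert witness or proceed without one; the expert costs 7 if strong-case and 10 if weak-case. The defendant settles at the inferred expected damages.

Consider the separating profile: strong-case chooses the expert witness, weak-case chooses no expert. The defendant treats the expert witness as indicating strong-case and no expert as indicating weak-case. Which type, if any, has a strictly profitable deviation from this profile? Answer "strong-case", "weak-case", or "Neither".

Neither

The expert witness pays 12; no expert pays 4.
strong-case: assigned the expert witness, nets 12 − 7 = 5; deviating to no expert nets 4.
weak-case: assigned no expert, nets 4; deviating to the expert witness nets 12 − 10 = 2.
Both types strictly prefer their assigned action; no profitable deviation.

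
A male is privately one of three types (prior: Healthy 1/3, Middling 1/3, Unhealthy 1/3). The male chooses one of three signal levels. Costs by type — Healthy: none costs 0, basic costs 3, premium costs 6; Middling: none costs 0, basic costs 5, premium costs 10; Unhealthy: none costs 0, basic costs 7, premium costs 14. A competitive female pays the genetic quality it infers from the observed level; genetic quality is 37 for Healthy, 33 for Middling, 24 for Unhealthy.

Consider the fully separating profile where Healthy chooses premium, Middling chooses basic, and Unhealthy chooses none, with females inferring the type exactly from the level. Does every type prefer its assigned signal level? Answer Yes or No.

Separating mating payoffs: premium → 37, basic → 33, none → 24.
Healthy (assigned premium): none: 24 − 0 = 24; basic: 33 − 3 = 30; premium: 37 − 6 = 31. Healthy stays.
Middling (assigned basic): none: 24 − 0 = 24; basic: 33 − 5 = 28; premium: 37 − 10 = 27. Middling stays.
Unhealthy (assigned none): none: 24 − 0 = 24; basic: 33 − 7 = 26; premium: 37 − 14 = 23. Unhealthy prefers basic.
At least one type deviates; the separating profile fails.

No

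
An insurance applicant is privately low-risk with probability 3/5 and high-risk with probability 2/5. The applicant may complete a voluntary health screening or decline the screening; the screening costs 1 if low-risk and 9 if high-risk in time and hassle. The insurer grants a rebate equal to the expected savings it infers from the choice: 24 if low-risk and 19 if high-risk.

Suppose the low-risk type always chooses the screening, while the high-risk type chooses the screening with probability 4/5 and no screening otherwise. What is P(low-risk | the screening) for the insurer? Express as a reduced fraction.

15/23

P(the screening) = (3/5)·1 + (2/5)·(4/5) = 23/25.
By Bayes' rule, P(low-risk | the screening) = (3/5) / (23/25) = 15/23.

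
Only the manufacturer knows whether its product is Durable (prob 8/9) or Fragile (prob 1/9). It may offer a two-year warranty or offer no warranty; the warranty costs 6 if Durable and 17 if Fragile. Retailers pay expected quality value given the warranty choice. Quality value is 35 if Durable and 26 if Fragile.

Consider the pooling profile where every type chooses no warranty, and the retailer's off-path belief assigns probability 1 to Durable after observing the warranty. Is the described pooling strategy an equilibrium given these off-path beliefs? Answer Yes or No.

On path, the retailer holds the prior and pays 8/9·35 + 1/9·26 = 34. Off path (the warranty), believing Durable, it pays 35.
Durable: no warranty nets 34; the warranty nets 35 − 6 = 29. Durable stays.
Fragile: no warranty nets 34; the warranty nets 35 − 17 = 18. Fragile stays.
No type deviates, so pooling is sustained.

Yes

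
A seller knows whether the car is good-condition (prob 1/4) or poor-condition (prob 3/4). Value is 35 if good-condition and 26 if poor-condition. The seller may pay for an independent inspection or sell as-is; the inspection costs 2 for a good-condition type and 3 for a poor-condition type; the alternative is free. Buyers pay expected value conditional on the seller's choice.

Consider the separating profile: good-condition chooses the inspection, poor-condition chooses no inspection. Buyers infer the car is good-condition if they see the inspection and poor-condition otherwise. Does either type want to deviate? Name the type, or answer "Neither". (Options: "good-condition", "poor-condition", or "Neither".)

The inspection pays 35; no inspection pays 26.
good-condition: assigned the inspection, nets 35 − 2 = 33; deviating to no inspection nets 26.
poor-condition: assigned no inspection, nets 26; deviating to the inspection nets 35 − 3 = 32.
The poor-condition type gains 6 by deviating.

poor-condition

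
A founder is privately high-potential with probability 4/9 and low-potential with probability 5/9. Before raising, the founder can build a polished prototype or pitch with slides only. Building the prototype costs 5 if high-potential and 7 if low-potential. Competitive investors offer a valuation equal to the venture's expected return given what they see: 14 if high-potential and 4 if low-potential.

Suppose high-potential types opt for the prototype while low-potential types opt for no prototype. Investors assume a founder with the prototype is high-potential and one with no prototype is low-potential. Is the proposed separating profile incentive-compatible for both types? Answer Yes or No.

Under these beliefs, the prototype earns valuation 14 and no prototype earns valuation 4.
high-potential: the prototype nets 14 − 5 = 9; no prototype nets 4. high-potential prefers the prototype.
low-potential: the prototype nets 14 − 7 = 7; no prototype nets 4. low-potential would deviate to the prototype.
low-potential has a profitable deviation, so the profile is not an equilibrium.

No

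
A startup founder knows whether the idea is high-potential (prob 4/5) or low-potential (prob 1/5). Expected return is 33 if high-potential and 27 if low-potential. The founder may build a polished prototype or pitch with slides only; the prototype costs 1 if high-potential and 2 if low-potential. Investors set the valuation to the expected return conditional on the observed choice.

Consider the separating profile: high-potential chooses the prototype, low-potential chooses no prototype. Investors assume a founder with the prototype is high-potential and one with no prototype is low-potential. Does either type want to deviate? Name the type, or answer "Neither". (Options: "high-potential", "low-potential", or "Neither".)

low-potential

The prototype pays 33; no prototype pays 27.
high-potential: assigned the prototype, nets 33 − 1 = 32; deviating to no prototype nets 27.
low-potential: assigned no prototype, nets 27; deviating to the prototype nets 33 − 2 = 31.
The low-potential type gains 4 by deviating.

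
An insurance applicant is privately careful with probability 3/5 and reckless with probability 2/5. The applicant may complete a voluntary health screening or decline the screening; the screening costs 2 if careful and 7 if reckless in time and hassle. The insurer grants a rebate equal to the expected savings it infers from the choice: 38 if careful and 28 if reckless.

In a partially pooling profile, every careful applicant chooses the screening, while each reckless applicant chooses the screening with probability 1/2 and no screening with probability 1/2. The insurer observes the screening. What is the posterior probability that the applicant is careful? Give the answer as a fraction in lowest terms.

P(the screening) = (3/5)·1 + (2/5)·(1/2) = 4/5.
By Bayes' rule, P(careful | the screening) = (3/5) / (4/5) = 3/4.

3/4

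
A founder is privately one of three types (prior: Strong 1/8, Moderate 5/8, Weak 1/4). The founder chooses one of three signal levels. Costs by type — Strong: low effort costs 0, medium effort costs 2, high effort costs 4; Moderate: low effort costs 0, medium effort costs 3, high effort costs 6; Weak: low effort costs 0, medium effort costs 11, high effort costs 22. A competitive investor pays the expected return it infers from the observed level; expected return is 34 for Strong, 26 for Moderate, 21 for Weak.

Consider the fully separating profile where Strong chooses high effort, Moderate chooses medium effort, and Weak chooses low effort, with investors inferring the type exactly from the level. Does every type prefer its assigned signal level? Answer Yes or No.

Separating valuations: high effort → 34, medium effort → 26, low effort → 21.
Strong (assigned high effort): low effort: 21 − 0 = 21; medium effort: 26 − 2 = 24; high effort: 34 − 4 = 30. Strong stays.
Moderate (assigned medium effort): low effort: 21 − 0 = 21; medium effort: 26 − 3 = 23; high effort: 34 − 6 = 28. Moderate prefers high effort.
Weak (assigned low effort): low effort: 21 − 0 = 21; medium effort: 26 − 11 = 15; high effort: 34 − 22 = 12. Weak stays.
At least one type deviates; the separating profile fails.

No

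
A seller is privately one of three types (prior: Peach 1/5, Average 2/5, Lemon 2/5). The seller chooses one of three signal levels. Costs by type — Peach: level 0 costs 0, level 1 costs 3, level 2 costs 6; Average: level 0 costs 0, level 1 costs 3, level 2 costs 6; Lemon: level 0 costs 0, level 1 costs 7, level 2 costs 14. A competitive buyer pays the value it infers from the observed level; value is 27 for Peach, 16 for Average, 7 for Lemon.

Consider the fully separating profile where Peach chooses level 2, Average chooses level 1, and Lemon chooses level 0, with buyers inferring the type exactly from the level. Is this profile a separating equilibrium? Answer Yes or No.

No

Separating prices: level 2 → 27, level 1 → 16, level 0 → 7.
Peach (assigned level 2): level 0: 7 − 0 = 7; level 1: 16 − 3 = 13; level 2: 27 − 6 = 21. Peach stays.
Average (assigned level 1): level 0: 7 − 0 = 7; level 1: 16 − 3 = 13; level 2: 27 − 6 = 21. Average prefers level 2.
Lemon (assigned level 0): level 0: 7 − 0 = 7; level 1: 16 − 7 = 9; level 2: 27 − 14 = 13. Lemon prefers level 2.
At least one type deviates; the separating profile fails.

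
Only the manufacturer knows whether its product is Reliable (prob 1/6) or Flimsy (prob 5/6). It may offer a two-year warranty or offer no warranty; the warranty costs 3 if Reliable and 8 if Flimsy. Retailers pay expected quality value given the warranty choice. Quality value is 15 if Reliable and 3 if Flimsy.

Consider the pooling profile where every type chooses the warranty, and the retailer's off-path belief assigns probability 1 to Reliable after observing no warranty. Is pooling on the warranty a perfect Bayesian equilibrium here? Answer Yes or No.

No

On path, the retailer holds the prior and pays 1/6·15 + 5/6·3 = 5. Off path (no warranty), believing Reliable, it pays 15.
Reliable: the warranty nets 5 − 3 = 2; no warranty nets 15. Reliable would deviate.
Flimsy: the warranty nets 5 − 8 = -3; no warranty nets 15. Flimsy would deviate.
A type deviates, so pooling fails.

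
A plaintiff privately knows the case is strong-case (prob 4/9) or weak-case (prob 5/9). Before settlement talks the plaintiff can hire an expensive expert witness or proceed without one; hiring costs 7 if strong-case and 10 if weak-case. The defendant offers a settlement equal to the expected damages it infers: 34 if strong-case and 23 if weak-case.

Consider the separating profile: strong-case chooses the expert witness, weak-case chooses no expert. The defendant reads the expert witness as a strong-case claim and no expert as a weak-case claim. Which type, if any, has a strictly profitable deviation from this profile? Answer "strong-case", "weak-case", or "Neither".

weak-case

The expert witness pays 34; no expert pays 23.
strong-case: assigned the expert witness, nets 34 − 7 = 27; deviating to no expert nets 23.
weak-case: assigned no expert, nets 23; deviating to the expert witness nets 34 − 10 = 24.
The weak-case type gains 1 by deviating.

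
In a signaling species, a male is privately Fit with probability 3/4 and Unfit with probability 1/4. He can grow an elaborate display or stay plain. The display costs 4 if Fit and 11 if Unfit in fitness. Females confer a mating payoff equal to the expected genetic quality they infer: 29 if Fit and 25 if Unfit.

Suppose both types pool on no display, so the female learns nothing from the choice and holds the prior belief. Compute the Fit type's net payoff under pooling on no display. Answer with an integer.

28

Pooled mating payoff = 3/4·29 + 1/4·25 = 28.
Fit pays no cost for no display, so net payoff = 28.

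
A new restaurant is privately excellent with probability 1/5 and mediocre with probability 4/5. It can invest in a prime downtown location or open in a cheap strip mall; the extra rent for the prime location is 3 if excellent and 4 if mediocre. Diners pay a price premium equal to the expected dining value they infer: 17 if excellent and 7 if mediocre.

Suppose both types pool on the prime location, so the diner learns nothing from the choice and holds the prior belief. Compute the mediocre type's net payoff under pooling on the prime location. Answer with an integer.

5

Pooled price premium = 1/5·17 + 4/5·7 = 9.
mediocre pays cost 4 for the prime location, so net payoff = 9 − 4 = 5.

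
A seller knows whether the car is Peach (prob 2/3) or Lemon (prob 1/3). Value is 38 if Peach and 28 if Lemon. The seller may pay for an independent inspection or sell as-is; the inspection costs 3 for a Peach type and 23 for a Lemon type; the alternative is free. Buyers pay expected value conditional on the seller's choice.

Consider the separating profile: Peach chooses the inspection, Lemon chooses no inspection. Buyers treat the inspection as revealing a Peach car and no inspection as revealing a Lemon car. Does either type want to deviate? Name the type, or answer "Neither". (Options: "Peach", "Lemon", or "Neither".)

Neither

The inspection pays 38; no inspection pays 28.
Peach: assigned the inspection, nets 38 − 3 = 35; deviating to no inspection nets 28.
Lemon: assigned no inspection, nets 28; deviating to the inspection nets 38 − 23 = 15.
Both types strictly prefer their assigned action; no profitable deviation.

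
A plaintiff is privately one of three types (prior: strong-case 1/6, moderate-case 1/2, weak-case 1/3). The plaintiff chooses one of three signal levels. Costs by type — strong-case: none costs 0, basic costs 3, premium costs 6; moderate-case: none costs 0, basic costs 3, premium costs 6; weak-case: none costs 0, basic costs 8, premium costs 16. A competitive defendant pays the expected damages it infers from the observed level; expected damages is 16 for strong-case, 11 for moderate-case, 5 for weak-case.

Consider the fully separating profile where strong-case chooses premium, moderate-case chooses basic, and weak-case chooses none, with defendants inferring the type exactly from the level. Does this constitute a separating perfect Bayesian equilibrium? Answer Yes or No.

No

Separating settlements: premium → 16, basic → 11, none → 5.
strong-case (assigned premium): none: 5 − 0 = 5; basic: 11 − 3 = 8; premium: 16 − 6 = 10. strong-case stays.
moderate-case (assigned basic): none: 5 − 0 = 5; basic: 11 − 3 = 8; premium: 16 − 6 = 10. moderate-case prefers premium.
weak-case (assigned none): none: 5 − 0 = 5; basic: 11 − 8 = 3; premium: 16 − 16 = 0. weak-case stays.
At least one type deviates; the separating profile fails.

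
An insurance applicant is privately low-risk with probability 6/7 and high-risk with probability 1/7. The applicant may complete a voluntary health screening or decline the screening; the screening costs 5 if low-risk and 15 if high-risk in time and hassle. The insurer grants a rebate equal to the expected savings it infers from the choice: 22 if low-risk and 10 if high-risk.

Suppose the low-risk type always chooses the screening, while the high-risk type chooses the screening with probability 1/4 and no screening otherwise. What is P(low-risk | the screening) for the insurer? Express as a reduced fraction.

P(the screening) = (6/7)·1 + (1/7)·(1/4) = 25/28.
By Bayes' rule, P(low-risk | the screening) = (6/7) / (25/28) = 24/25.

24/25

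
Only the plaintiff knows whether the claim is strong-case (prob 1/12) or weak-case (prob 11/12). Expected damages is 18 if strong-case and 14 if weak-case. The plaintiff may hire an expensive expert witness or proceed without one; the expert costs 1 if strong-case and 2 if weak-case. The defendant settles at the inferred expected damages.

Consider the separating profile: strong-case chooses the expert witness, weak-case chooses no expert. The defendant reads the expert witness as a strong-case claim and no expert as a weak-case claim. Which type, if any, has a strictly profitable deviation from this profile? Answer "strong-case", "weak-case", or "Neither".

The expert witness pays 18; no expert pays 14.
strong-case: assigned the expert witness, nets 18 − 1 = 17; deviating to no expert nets 14.
weak-case: assigned no expert, nets 14; deviating to the expert witness nets 18 − 2 = 16.
The weak-case type gains 2 by deviating.

weak-case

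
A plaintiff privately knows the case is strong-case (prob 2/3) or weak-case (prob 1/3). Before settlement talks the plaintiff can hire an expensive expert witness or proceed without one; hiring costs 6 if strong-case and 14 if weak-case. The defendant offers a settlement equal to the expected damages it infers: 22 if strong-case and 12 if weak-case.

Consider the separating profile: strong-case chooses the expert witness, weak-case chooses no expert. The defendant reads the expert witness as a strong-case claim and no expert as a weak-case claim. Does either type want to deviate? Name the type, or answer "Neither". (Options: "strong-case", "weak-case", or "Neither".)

The expert witness pays 22; no expert pays 12.
strong-case: assigned the expert witness, nets 22 − 6 = 16; deviating to no expert nets 12.
weak-case: assigned no expert, nets 12; deviating to the expert witness nets 22 − 14 = 8.
Both types strictly prefer their assigned action; no profitable deviation.

Neither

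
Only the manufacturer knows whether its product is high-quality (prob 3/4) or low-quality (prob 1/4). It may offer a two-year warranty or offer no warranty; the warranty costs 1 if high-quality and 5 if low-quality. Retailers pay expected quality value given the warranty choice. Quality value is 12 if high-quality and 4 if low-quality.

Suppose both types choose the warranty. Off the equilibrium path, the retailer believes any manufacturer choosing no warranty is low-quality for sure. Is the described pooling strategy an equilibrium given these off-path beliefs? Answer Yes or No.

Yes

On path, the retailer holds the prior and pays 3/4·12 + 1/4·4 = 10. Off path (no warranty), believing low-quality, it pays 4.
high-quality: the warranty nets 10 − 1 = 9; no warranty nets 4. high-quality stays.
low-quality: the warranty nets 10 − 5 = 5; no warranty nets 4. low-quality stays.
No type deviates, so pooling is sustained.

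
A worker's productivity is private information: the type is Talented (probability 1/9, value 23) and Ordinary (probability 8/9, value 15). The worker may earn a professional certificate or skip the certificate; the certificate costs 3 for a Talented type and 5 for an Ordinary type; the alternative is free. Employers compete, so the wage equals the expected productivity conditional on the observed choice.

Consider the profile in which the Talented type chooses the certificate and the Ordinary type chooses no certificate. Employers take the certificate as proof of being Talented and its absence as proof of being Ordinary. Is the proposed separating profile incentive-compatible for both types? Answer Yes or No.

Under these beliefs, the certificate earns wage 23 and no certificate earns wage 15.
Talented: the certificate nets 23 − 3 = 20; no certificate nets 15. Talented prefers the certificate.
Ordinary: the certificate nets 23 − 5 = 18; no certificate nets 15. Ordinary would deviate to the certificate.
Ordinary has a profitable deviation, so the profile is not an equilibrium.

No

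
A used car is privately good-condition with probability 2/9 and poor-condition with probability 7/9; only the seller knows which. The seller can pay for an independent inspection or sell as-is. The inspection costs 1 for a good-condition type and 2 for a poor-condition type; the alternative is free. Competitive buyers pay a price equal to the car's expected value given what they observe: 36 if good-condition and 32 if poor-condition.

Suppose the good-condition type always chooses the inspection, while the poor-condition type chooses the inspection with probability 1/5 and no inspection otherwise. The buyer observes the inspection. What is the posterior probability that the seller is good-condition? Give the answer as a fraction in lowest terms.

10/17

P(the inspection) = (2/9)·1 + (7/9)·(1/5) = 17/45.
By Bayes' rule, P(good-condition | the inspection) = (2/9) / (17/45) = 10/17.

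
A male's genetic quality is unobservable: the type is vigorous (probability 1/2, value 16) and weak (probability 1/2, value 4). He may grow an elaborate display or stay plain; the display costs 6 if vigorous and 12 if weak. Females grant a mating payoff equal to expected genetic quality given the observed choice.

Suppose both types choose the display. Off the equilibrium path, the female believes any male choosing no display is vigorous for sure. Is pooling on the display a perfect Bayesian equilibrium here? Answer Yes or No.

No

On path, the female holds the prior and pays 1/2·16 + 1/2·4 = 10. Off path (no display), believing vigorous, it pays 16.
vigorous: the display nets 10 − 6 = 4; no display nets 16. vigorous would deviate.
weak: the display nets 10 − 12 = -2; no display nets 16. weak would deviate.
A type deviates, so pooling fails.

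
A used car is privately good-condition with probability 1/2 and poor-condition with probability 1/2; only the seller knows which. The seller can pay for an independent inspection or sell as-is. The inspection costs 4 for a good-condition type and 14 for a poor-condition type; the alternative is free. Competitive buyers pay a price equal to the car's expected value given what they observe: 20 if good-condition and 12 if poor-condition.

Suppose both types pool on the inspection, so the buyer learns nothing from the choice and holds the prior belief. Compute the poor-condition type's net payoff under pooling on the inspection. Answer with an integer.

2

Pooled price = 1/2·20 + 1/2·12 = 16.
poor-condition pays cost 14 for the inspection, so net payoff = 16 − 14 = 2.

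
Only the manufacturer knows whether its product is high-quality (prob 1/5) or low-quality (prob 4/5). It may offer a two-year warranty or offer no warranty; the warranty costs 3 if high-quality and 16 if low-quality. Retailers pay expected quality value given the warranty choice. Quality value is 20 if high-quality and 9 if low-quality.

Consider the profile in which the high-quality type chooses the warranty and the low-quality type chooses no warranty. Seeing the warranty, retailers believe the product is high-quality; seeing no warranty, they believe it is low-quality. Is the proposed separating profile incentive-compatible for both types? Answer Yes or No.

Yes

Under these beliefs, the warranty earns price 20 and no warranty earns price 9.
high-quality: the warranty nets 20 − 3 = 17; no warranty nets 9. high-quality prefers the warranty.
low-quality: the warranty nets 20 − 16 = 4; no warranty nets 9. low-quality prefers no warranty.
Neither type deviates, so the separating profile is an equilibrium.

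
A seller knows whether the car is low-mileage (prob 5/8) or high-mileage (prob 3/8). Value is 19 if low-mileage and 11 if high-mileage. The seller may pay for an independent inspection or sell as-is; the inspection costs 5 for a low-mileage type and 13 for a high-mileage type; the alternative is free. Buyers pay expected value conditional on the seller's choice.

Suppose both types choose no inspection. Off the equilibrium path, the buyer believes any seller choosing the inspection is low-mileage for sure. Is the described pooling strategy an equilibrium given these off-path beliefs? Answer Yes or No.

On path, the buyer holds the prior and pays 5/8·19 + 3/8·11 = 16. Off path (the inspection), believing low-mileage, it pays 19.
low-mileage: no inspection nets 16; the inspection nets 19 − 5 = 14. low-mileage stays.
high-mileage: no inspection nets 16; the inspection nets 19 − 13 = 6. high-mileage stays.
No type deviates, so pooling is sustained.

Yes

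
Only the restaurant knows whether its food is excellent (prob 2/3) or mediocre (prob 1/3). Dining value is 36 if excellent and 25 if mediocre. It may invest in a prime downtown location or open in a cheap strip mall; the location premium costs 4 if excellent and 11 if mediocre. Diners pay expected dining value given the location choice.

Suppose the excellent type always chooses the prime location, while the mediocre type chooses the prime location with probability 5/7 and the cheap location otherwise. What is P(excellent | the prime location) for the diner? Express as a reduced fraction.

14/19

P(the prime location) = (2/3)·1 + (1/3)·(5/7) = 19/21.
By Bayes' rule, P(excellent | the prime location) = (2/3) / (19/21) = 14/19.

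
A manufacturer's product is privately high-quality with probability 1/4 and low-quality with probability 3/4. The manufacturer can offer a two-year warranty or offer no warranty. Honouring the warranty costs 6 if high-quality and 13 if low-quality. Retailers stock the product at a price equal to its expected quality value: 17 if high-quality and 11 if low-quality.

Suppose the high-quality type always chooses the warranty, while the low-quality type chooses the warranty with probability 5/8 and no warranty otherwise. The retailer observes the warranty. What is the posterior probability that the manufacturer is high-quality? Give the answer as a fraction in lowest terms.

P(the warranty) = (1/4)·1 + (3/4)·(5/8) = 23/32.
By Bayes' rule, P(high-quality | the warranty) = (1/4) / (23/32) = 8/23.

8/23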